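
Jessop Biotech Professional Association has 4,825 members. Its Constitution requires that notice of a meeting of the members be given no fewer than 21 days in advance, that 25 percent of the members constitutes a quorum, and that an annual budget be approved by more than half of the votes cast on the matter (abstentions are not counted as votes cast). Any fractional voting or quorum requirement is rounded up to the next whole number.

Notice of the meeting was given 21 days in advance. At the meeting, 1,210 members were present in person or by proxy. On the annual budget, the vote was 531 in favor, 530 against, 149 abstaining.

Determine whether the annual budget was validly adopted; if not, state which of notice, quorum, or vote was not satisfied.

Notice: 21 days given; 21 required. Satisfied.
Quorum: 25% of 4,825 = 1,206.25, rounded up to 1,207; 1,210 present. Satisfied.
Vote: requires a majority of the votes cast (1,210 − 149 abstaining = 1,061); a majority of 1061 is 531, so 531 needed; 531 in favor. Satisfied.

Valid — all requirements satisfied.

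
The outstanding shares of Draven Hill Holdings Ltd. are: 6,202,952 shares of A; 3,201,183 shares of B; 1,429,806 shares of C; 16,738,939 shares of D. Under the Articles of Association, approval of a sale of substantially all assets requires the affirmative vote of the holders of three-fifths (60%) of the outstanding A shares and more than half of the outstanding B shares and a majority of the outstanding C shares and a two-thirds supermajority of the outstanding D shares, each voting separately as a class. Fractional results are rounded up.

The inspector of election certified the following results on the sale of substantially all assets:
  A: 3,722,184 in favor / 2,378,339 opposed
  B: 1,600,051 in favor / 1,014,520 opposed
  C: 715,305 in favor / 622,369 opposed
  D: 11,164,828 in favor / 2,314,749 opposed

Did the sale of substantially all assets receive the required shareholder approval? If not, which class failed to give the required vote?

A: 3/5 of 6202952 = 3721771.20, rounded up to 3721772; 3,721,772 required, 3,722,184 in favor — approved.
B: a majority of 3201183 is 1600592; 1,600,592 required, 1,600,051 in favor — not approved.
C: a majority of 1429806 is 714904; 714,904 required, 715,305 in favor — approved.
D: 2/3 of 16738939 = 11159292.67, rounded up to 11159293; 11,159,293 required, 11,164,828 in favor — approved.

Not approved — the B shares did not give the required vote.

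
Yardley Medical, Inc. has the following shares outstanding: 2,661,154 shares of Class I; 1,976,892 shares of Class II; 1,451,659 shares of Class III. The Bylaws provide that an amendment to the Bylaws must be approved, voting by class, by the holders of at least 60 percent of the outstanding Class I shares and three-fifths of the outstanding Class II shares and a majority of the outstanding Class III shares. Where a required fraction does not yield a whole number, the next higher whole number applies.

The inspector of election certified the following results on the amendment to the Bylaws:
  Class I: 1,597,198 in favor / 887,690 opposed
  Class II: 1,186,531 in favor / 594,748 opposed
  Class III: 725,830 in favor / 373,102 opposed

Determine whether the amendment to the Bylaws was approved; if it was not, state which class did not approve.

Approved — every class gave the required vote.

Class I: 3/5 of 2661154 = 1596692.40, rounded up to 1596693; 1,596,693 required, 1,597,198 in favor — approved.
Class II: 3/5 of 1976892 = 1186135.20, rounded up to 1186136; 1,186,136 required, 1,186,531 in favor — approved.
Class III: a majority of 1451659 is 725830; 725,830 required, 725,830 in favor — approved.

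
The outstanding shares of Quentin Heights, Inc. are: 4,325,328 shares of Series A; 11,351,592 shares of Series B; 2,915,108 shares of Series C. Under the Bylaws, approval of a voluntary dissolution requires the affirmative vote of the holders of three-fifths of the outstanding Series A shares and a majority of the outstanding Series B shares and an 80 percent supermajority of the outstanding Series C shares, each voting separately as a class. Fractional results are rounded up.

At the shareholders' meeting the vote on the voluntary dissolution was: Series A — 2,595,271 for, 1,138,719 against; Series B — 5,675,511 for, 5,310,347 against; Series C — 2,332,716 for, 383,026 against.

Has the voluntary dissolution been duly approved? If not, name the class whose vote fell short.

Not approved — the Series B shares did not give the required vote.

Series A: 3/5 of 4325328 = 2595196.80, rounded up to 2595197; 2,595,197 required, 2,595,271 in favor — approved.
Series B: a majority of 11351592 is 5675797; 5,675,797 required, 5,675,511 in favor — not approved.
Series C: 4/5 of 2915108 = 2332086.40, rounded up to 2332087; 2,332,087 required, 2,332,716 in favor — approved.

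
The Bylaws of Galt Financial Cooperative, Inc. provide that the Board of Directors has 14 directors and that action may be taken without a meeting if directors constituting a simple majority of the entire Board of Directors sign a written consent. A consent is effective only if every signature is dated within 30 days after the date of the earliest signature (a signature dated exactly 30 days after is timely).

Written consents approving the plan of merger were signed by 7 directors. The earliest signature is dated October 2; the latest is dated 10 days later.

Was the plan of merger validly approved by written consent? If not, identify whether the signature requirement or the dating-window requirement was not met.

Not effective — insufficient signatures.

Signatures required: a simple majority of 14 — a majority of 14 is 8, so 8 needed; 7 signed. Insufficient.
Dating window: the latest signature is 10 days after the earliest; the limit is 30 days. Within the window.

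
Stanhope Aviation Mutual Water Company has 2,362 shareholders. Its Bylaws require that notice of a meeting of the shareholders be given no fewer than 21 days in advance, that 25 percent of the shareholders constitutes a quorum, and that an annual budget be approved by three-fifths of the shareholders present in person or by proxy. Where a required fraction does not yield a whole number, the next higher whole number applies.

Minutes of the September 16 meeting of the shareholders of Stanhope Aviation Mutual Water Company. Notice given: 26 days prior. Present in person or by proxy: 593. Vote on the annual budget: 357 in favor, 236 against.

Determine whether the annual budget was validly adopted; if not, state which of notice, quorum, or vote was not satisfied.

Valid — all requirements satisfied.

Notice: 26 days given; 21 required. Satisfied.
Quorum: 25% of 2,362 = 590.50, rounded up to 591; 593 present. Satisfied.
Vote: requires three-fifths of those present (593); 3/5 of 593 = 355.80, rounded up to 356, so 356 needed; 357 in favor. Satisfied.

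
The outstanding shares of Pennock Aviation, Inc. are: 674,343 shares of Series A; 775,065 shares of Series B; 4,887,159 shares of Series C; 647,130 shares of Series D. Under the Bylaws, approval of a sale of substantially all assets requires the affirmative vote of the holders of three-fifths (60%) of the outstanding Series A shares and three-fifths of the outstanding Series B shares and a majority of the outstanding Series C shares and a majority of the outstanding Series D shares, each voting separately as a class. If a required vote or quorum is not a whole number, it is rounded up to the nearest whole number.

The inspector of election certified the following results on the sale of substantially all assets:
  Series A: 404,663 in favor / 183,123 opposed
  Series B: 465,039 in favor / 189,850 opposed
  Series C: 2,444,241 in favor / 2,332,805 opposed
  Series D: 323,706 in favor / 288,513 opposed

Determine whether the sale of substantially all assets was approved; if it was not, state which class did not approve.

Series A: 3/5 of 674343 = 404605.80, rounded up to 404606; 404,606 required, 404,663 in favor — approved.
Series B: 3/5 of 775065 = 465039; 465,039 required, 465,039 in favor — approved.
Series C: a majority of 4887159 is 2443580; 2,443,580 required, 2,444,241 in favor — approved.
Series D: a majority of 647130 is 323566; 323,566 required, 323,706 in favor — approved.

Approved — every class gave the required vote.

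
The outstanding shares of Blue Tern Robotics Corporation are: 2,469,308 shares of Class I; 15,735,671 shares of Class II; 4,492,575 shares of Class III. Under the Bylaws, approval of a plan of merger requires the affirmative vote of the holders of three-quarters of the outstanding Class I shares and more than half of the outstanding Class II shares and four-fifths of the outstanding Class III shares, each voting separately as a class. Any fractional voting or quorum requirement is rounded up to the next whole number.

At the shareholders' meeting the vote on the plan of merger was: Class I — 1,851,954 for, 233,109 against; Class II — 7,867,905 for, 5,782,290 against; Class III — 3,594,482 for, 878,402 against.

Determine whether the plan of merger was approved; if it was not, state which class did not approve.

Not approved — the Class I shares did not give the required vote.

Class I: 3/4 of 2469308 = 1851981; 1,851,981 required, 1,851,954 in favor — not approved.
Class II: a majority of 15735671 is 7867836; 7,867,836 required, 7,867,905 in favor — approved.
Class III: 4/5 of 4492575 = 3594060; 3,594,060 required, 3,594,482 in favor — approved.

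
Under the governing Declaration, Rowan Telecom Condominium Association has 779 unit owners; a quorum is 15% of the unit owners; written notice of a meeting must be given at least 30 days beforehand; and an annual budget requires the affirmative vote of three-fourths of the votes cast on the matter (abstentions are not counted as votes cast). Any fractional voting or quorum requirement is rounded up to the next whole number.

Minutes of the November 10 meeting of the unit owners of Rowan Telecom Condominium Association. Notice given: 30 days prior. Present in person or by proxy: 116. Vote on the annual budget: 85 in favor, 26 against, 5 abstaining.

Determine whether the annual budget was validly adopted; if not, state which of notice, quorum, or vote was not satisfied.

Invalid — quorum requirement not satisfied.

Notice: 30 days given; 30 required. Satisfied.
Quorum: 15% of 779 = 116.85, rounded up to 117; 116 present. Not satisfied.
Vote: requires three-fourths of the votes cast (116 − 5 abstaining = 111); 3/4 of 111 = 83.25, rounded up to 84, so 84 needed; 85 in favor. Satisfied.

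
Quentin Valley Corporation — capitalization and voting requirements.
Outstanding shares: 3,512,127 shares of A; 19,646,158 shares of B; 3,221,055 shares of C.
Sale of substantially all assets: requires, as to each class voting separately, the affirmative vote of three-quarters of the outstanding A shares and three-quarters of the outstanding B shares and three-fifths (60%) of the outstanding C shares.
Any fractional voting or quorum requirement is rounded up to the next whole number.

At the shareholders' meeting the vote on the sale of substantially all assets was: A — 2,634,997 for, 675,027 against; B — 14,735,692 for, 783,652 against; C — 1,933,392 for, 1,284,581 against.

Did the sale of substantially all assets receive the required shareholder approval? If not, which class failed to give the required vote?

A: 3/4 of 3512127 = 2634095.25, rounded up to 2634096; 2,634,096 required, 2,634,997 in favor — approved.
B: 3/4 of 19646158 = 14734618.50, rounded up to 14734619; 14,734,619 required, 14,735,692 in favor — approved.
C: 3/5 of 3221055 = 1932633; 1,932,633 required, 1,933,392 in favor — approved.

Approved — every class gave the required vote.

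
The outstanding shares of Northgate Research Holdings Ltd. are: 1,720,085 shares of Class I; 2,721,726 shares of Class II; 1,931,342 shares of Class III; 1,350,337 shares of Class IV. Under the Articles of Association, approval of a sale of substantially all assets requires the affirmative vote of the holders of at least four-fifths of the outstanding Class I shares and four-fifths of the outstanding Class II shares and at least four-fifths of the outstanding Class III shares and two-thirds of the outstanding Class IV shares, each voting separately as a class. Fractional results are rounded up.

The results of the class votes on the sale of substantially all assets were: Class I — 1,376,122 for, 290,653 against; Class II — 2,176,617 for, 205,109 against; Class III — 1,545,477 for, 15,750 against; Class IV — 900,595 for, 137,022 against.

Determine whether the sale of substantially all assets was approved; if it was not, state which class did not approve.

Not approved — the Class II shares did not give the required vote.

Class I: 4/5 of 1720085 = 1376068; 1,376,068 required, 1,376,122 in favor — approved.
Class II: 4/5 of 2721726 = 2177380.80, rounded up to 2177381; 2,177,381 required, 2,176,617 in favor — not approved.
Class III: 4/5 of 1931342 = 1545073.60, rounded up to 1545074; 1,545,074 required, 1,545,477 in favor — approved.
Class IV: 2/3 of 1350337 = 900224.67, rounded up to 900225; 900,225 required, 900,595 in favor — approved.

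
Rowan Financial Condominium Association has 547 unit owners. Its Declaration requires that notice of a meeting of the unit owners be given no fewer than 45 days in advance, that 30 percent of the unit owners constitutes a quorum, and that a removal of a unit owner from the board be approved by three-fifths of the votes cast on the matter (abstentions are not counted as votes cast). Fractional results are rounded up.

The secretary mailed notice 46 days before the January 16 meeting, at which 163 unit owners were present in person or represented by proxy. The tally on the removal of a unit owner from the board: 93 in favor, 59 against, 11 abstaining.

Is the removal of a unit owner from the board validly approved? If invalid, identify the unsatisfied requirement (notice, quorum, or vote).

Notice: 46 days given; 45 required. Satisfied.
Quorum: 30% of 547 = 164.10, rounded up to 165; 163 present. Not satisfied.
Vote: requires three-fifths of the votes cast (163 − 11 abstaining = 152); 3/5 of 152 = 91.20, rounded up to 92, so 92 needed; 93 in favor. Satisfied.

Invalid — quorum requirement not satisfied.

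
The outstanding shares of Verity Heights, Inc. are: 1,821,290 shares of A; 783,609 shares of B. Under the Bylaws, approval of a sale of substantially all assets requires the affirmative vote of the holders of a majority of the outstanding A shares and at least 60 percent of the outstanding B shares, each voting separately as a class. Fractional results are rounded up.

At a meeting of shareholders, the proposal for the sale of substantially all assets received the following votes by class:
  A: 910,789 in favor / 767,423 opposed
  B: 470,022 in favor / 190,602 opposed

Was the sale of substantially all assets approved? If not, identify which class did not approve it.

Not approved — the B shares did not give the required vote.

A: a majority of 1821290 is 910646; 910,646 required, 910,789 in favor — approved.
B: 3/5 of 783609 = 470165.40, rounded up to 470166; 470,166 required, 470,022 in favor — not approved.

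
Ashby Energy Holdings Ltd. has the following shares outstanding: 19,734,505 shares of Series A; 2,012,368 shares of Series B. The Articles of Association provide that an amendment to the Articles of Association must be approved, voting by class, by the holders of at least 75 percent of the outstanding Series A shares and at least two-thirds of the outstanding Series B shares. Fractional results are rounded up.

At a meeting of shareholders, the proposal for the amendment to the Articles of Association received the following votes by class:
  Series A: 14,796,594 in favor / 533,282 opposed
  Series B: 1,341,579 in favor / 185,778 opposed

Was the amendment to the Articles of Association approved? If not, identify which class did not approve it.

Series A: 3/4 of 19734505 = 14800878.75, rounded up to 14800879; 14,800,879 required, 14,796,594 in favor — not approved.
Series B: 2/3 of 2012368 = 1341578.67, rounded up to 1341579; 1,341,579 required, 1,341,579 in favor — approved.

Not approved — the Series A shares did not give the required vote.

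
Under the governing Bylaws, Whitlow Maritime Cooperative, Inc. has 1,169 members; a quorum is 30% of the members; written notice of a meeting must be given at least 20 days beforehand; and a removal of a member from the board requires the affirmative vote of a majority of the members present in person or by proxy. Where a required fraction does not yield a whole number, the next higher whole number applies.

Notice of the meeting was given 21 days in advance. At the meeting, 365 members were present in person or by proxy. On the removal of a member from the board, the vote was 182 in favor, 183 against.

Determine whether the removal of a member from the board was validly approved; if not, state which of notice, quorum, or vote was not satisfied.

Notice: 21 days given; 20 required. Satisfied.
Quorum: 30% of 1,169 = 350.70, rounded up to 351; 365 present. Satisfied.
Vote: requires a majority of those present (365); a majority of 365 is 183, so 183 needed; 182 in favor. Not satisfied.

Invalid — vote requirement not satisfied.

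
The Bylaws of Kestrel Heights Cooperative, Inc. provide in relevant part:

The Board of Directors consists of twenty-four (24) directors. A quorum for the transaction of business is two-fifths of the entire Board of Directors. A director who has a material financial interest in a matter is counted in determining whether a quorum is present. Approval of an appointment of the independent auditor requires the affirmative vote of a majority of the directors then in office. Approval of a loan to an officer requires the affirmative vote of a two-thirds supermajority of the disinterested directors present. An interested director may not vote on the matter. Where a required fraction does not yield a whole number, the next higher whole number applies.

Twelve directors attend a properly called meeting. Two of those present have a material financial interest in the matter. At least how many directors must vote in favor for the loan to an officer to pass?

The loan to an officer requires two-thirds of the disinterested directors present (12 − 2 = 10).
2/3 of 10 = 6.67, rounded up to 7.

7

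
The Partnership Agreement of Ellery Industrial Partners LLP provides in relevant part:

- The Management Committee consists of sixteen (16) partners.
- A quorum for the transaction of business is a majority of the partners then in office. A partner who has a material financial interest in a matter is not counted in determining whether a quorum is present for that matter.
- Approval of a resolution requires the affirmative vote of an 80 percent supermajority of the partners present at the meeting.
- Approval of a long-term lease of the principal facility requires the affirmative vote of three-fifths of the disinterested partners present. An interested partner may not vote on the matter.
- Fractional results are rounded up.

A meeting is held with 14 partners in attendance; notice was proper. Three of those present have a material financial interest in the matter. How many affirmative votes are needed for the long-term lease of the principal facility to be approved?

7

The long-term lease of the principal facility requires three-fifths of the disinterested partners present (14 − 3 = 11).
3/5 of 11 = 6.60, rounded up to 7.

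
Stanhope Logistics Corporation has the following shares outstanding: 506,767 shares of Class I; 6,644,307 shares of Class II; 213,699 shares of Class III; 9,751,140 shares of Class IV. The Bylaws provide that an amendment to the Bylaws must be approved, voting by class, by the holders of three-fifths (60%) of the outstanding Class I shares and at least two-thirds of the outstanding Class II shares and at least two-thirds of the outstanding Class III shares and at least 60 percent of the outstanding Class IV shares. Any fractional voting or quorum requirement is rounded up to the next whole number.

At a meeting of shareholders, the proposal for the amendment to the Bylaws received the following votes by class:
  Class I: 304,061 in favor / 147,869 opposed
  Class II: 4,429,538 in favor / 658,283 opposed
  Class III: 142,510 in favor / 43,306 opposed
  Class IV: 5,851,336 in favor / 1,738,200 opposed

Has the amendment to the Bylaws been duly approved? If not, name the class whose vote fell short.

Class I: 3/5 of 506767 = 304060.20, rounded up to 304061; 304,061 required, 304,061 in favor — approved.
Class II: 2/3 of 6644307 = 4429538; 4,429,538 required, 4,429,538 in favor — approved.
Class III: 2/3 of 213699 = 142466; 142,466 required, 142,510 in favor — approved.
Class IV: 3/5 of 9751140 = 5850684; 5,850,684 required, 5,851,336 in favor — approved.

Approved — every class gave the required vote.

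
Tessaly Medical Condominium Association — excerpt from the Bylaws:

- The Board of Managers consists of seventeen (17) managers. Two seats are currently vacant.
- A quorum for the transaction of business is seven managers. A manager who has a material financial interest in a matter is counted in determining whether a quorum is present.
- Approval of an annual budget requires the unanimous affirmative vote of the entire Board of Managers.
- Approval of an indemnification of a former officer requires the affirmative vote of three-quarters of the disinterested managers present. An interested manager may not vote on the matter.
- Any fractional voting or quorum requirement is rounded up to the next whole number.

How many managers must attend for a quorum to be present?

7

The quorum is fixed at 7.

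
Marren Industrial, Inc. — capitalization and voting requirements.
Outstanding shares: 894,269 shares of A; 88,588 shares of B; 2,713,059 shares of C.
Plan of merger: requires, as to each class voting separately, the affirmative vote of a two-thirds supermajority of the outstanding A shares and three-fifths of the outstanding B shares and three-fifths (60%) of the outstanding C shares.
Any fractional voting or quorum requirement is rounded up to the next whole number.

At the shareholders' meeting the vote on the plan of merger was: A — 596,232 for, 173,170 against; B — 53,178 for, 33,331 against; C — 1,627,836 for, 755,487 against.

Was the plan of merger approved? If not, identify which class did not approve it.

Approved — every class gave the required vote.

A: 2/3 of 894269 = 596179.33, rounded up to 596180; 596,180 required, 596,232 in favor — approved.
B: 3/5 of 88588 = 53152.80, rounded up to 53153; 53,153 required, 53,178 in favor — approved.
C: 3/5 of 2713059 = 1627835.40, rounded up to 1627836; 1,627,836 required, 1,627,836 in favor — approved.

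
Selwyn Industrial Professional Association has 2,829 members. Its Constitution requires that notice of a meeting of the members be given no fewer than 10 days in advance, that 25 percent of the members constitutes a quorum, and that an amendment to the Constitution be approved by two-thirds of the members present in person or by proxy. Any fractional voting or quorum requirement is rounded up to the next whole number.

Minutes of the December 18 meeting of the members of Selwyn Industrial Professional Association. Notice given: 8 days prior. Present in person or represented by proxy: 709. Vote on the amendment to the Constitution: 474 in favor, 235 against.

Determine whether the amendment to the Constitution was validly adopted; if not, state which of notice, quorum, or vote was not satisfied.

Notice: 8 days given; 10 required. Not satisfied.
Quorum: 25% of 2,829 = 707.25, rounded up to 708; 709 present. Satisfied.
Vote: requires two-thirds of those present (709); 2/3 of 709 = 472.67, rounded up to 473, so 473 needed; 474 in favor. Satisfied.

Invalid — notice requirement not satisfied.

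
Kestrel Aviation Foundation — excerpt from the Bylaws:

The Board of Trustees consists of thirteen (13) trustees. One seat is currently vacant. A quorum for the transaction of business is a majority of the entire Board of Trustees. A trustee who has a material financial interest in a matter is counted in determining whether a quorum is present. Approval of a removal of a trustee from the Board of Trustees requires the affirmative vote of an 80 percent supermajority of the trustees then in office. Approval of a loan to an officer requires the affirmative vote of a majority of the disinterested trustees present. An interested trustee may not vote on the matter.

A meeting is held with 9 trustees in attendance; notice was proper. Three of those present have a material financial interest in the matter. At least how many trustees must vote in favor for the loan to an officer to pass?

The loan to an officer requires a majority of the disinterested trustees present (9 − 3 = 6).
A majority of 6 is 4.

4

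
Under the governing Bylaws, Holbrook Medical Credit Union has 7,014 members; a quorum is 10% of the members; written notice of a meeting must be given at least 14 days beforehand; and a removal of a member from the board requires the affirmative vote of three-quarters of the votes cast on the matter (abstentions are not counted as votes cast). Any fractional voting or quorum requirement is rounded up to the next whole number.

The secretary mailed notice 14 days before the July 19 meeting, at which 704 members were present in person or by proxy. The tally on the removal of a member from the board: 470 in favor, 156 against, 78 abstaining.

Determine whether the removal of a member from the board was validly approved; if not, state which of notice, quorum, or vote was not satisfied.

Notice: 14 days given; 14 required. Satisfied.
Quorum: 10% of 7,014 = 701.40, rounded up to 702; 704 present. Satisfied.
Vote: requires three-fourths of the votes cast (704 − 78 abstaining = 626); 3/4 of 626 = 469.50, rounded up to 470, so 470 needed; 470 in favor. Satisfied.

Valid — all requirements satisfied.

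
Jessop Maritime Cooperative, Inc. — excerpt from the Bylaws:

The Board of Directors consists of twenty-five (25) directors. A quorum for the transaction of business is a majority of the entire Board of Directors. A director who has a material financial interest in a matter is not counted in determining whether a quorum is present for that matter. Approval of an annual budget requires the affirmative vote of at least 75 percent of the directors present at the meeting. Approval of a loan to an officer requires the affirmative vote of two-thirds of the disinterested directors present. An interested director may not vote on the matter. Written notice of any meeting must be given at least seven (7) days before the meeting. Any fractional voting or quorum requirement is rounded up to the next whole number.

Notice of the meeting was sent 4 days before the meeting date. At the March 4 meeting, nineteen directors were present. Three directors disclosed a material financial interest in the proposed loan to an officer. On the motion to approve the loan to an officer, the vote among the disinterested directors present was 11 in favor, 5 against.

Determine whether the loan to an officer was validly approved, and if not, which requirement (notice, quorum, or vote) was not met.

Invalid — notice requirement not satisfied.

Notice: 4 days given; 7 required (4 < 7). Not satisfied.
Quorum: 19 present, but the 3 interested directors do not count, leaving 16. Quorum is 13. Satisfied.
Vote: the loan to an officer requires two-thirds of the disinterested directors present (19 − 3 = 16). 2/3 of 16 = 10.67, rounded up to 11, so 11 affirmative votes are needed; 11 voted in favor. Satisfied.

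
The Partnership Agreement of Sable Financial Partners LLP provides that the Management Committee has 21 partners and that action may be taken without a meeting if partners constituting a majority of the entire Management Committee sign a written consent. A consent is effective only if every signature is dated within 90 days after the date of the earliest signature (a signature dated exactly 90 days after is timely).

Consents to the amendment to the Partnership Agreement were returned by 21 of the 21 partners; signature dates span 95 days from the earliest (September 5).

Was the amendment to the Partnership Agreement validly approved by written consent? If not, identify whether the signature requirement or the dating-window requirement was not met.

Not effective — dating-window requirement not satisfied.

Signatures required: a majority of 21 — a majority of 21 is 11, so 11 needed; 21 signed. Sufficient.
Dating window: the latest signature is 95 days after the earliest; the limit is 90 days. Outside the window.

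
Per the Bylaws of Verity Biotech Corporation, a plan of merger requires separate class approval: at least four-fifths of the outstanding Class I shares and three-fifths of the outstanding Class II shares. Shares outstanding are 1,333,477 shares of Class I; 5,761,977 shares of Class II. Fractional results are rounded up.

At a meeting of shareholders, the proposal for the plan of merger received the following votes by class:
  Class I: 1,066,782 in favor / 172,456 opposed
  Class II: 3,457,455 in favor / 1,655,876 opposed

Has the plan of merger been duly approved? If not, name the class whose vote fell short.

Class I: 4/5 of 1333477 = 1066781.60, rounded up to 1066782; 1,066,782 required, 1,066,782 in favor — approved.
Class II: 3/5 of 5761977 = 3457186.20, rounded up to 3457187; 3,457,187 required, 3,457,455 in favor — approved.

Approved — every class gave the required vote.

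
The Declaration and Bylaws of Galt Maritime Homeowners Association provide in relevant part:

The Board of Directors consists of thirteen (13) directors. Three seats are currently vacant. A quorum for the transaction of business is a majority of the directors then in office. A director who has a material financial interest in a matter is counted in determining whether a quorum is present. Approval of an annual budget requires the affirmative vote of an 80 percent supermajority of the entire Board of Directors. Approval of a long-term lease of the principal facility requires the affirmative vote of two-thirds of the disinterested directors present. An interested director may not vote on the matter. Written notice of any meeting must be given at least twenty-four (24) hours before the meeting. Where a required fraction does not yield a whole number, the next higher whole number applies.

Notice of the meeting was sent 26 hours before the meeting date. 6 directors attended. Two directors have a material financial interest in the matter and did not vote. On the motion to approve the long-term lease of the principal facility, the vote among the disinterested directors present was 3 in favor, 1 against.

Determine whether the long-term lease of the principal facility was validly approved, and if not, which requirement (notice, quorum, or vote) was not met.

Notice: 26 hours given; 24 required (26 ≥ 24). Satisfied.
Quorum: 6 present (interested directors count toward quorum); quorum is 6. Satisfied.
Vote: the long-term lease of the principal facility requires two-thirds of the disinterested directors present (6 − 2 = 4). 2/3 of 4 = 2.67, rounded up to 3, so 3 affirmative votes are needed; 3 voted in favor. Satisfied.

Valid — all requirements satisfied.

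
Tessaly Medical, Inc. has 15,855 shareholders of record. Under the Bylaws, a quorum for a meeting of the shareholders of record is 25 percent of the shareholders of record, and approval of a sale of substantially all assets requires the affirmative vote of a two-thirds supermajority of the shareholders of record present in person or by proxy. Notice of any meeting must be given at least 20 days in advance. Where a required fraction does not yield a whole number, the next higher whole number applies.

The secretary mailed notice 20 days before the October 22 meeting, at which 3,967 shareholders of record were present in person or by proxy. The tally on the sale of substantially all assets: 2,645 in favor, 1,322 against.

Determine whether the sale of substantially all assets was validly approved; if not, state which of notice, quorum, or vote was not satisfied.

Valid — all requirements satisfied.

Notice: 20 days given; 20 required. Satisfied.
Quorum: 25% of 15,855 = 3,963.75, rounded up to 3,964; 3,967 present. Satisfied.
Vote: requires two-thirds of those present (3,967); 2/3 of 3967 = 2644.67, rounded up to 2645, so 2,645 needed; 2,645 in favor. Satisfied.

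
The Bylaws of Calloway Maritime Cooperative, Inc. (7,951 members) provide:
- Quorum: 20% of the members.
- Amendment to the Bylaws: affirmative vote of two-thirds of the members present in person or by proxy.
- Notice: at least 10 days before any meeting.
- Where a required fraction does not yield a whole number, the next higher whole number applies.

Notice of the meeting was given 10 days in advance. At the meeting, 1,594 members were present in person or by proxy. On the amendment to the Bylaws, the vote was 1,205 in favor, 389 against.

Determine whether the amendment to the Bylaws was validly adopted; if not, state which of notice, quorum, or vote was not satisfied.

Notice: 10 days given; 10 required. Satisfied.
Quorum: 20% of 7,951 = 1,590.20, rounded up to 1,591; 1,594 present. Satisfied.
Vote: requires two-thirds of those present (1,594); 2/3 of 1594 = 1062.67, rounded up to 1063, so 1,063 needed; 1,205 in favor. Satisfied.

Valid — all requirements satisfied.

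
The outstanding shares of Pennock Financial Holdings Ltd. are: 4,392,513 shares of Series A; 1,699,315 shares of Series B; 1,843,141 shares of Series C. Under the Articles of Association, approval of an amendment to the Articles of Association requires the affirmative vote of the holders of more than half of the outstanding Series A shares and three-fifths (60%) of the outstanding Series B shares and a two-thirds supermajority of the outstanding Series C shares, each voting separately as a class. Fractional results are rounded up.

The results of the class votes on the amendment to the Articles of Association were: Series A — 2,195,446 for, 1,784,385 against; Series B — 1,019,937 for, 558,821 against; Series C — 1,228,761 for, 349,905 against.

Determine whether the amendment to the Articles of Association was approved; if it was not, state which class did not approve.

Series A: a majority of 4392513 is 2196257; 2,196,257 required, 2,195,446 in favor — not approved.
Series B: 3/5 of 1699315 = 1019589; 1,019,589 required, 1,019,937 in favor — approved.
Series C: 2/3 of 1843141 = 1228760.67, rounded up to 1228761; 1,228,761 required, 1,228,761 in favor — approved.

Not approved — the Series A shares did not give the required vote.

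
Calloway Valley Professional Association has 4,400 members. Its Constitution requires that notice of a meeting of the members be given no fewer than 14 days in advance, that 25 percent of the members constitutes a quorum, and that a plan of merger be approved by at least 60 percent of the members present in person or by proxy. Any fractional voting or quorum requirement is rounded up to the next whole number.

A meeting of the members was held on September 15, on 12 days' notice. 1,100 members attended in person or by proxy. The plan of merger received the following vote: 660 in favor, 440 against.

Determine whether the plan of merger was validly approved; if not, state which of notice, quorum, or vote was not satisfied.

Notice: 12 days given; 14 required. Not satisfied.
Quorum: 25% of 4,400 = 1,100; 1,100 present. Satisfied.
Vote: requires three-fifths of those present (1,100); 3/5 of 1100 = 660, so 660 needed; 660 in favor. Satisfied.

Invalid — notice requirement not satisfied.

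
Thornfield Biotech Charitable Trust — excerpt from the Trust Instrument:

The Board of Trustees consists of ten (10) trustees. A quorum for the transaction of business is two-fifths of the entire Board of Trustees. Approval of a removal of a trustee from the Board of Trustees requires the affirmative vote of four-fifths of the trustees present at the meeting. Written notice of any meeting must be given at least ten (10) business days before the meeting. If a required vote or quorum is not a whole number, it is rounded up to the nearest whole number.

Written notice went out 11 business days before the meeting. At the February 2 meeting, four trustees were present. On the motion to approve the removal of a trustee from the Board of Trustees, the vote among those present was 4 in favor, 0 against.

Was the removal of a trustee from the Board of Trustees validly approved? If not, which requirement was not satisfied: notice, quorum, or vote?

Valid — all requirements satisfied.

Notice: 11 business days given; 10 required (11 ≥ 10). Satisfied.
Quorum: 4 present; quorum is 4. Satisfied.
Vote: the removal of a trustee from the Board of Trustees requires four-fifths of the trustees present (4). 4/5 of 4 = 3.20, rounded up to 4, so 4 affirmative votes are needed; 4 voted in favor. Satisfied.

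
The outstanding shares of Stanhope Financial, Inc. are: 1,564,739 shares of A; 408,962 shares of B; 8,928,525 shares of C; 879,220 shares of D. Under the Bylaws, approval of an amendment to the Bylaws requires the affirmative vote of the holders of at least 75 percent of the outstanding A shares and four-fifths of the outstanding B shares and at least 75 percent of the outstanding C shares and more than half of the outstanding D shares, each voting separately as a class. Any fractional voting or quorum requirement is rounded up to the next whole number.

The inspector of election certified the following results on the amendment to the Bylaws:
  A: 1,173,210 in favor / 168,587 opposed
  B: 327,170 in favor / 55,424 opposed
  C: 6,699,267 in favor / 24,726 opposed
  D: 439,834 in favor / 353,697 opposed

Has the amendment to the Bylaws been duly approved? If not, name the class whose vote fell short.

Not approved — the A shares did not give the required vote.

A: 3/4 of 1564739 = 1173554.25, rounded up to 1173555; 1,173,555 required, 1,173,210 in favor — not approved.
B: 4/5 of 408962 = 327169.60, rounded up to 327170; 327,170 required, 327,170 in favor — approved.
C: 3/4 of 8928525 = 6696393.75, rounded up to 6696394; 6,696,394 required, 6,699,267 in favor — approved.
D: a majority of 879220 is 439611; 439,611 required, 439,834 in favor — approved.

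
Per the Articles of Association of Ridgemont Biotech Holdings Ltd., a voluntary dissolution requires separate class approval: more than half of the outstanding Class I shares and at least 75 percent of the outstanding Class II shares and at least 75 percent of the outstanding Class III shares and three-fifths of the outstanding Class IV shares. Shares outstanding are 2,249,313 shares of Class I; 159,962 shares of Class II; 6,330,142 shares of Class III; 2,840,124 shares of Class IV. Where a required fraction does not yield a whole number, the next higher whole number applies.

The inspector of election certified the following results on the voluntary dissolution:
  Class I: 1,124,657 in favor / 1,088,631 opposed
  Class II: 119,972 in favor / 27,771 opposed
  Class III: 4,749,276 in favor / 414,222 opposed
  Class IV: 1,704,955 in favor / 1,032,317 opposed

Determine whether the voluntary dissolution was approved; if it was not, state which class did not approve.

Class I: a majority of 2249313 is 1124657; 1,124,657 required, 1,124,657 in favor — approved.
Class II: 3/4 of 159962 = 119971.50, rounded up to 119972; 119,972 required, 119,972 in favor — approved.
Class III: 3/4 of 6330142 = 4747606.50, rounded up to 4747607; 4,747,607 required, 4,749,276 in favor — approved.
Class IV: 3/5 of 2840124 = 1704074.40, rounded up to 1704075; 1,704,075 required, 1,704,955 in favor — approved.

Approved — every class gave the required vote.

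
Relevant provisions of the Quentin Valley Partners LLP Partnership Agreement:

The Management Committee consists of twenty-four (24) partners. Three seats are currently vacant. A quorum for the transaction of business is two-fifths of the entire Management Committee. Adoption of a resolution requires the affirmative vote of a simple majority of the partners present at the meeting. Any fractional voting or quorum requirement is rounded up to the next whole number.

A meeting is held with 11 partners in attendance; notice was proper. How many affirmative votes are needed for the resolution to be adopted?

6

The resolution requires a majority of the partners present (11).
A majority of 11 is 6.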